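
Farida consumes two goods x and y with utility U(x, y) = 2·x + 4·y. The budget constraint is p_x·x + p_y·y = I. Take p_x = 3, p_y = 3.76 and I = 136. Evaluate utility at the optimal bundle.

V = 144.6809

Perfect substitutes: compare marginal utility per dollar. 2/p_x vs 4/p_y → 0.6667 vs 1.0638.
y gives more utility per dollar, so spend all income on y: y* = I/p_y, x* = 0.
Numerically: x* = 0, y* = 36.1702.
Utility at the optimum: U(0, 36.1702) = 144.6809.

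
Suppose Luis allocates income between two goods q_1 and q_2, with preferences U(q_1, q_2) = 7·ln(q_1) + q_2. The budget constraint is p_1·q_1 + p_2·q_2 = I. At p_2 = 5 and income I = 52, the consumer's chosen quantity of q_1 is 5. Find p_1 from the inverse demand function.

MU_q_1 = 7/q_1, MU_q_2 = 1. Tangency: 7/q_1 = p_1/p_2.
So q_1*(p_1,p_2) = 7·p_2/p_1, independent of income; and q_2* = (I − 7·p_2)/p_2.
Set q_1* = 5 in the demand function and solve for p_1: p_1 = 7.

p_1 = 7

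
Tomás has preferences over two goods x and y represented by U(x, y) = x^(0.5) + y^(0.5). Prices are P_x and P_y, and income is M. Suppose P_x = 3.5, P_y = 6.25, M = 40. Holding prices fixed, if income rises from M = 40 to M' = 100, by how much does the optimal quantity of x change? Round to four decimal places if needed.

From the CES first-order condition, (y/x)^(0.5) = P_x/P_y.
Hence y/x = (P_x/P_y)^(1/(0.5)), i.e. raised to the 2 power.
With the ratio pinned down, the budget gives x* = M/(P_x + P_y·(y/x)) and y* = (y/x)·x*.
Numerically y/x = 0.3136, so x* = 40/(3.5 + 6.25·0.3136) = 7.326.
At M' = 100: x* = 18.315. Change: 18.315 − 7.326 = 10.989.

Δx* = 10.989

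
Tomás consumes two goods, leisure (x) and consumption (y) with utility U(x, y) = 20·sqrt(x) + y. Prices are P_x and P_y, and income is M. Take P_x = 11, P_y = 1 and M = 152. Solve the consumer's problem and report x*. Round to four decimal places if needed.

x* = 0.8264

Thus x* = (10·P_y/P_x)² — independent of M — with the rest of income spent on y.
Plugging in: x* = (10·1/11)² = 0.8264.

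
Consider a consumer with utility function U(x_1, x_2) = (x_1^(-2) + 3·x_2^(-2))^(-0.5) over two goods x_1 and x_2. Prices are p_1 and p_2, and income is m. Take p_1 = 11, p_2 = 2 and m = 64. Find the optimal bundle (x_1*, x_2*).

x_1* = 3.9772, x_2* = 10.1253

MRS = MU_x_1/MU_x_2 = (1/3)·(x_2/x_1)^(3). Set equal to p_1/p_2.
Solve for the ratio: x_2/x_1 = [3·p_1/p_2]^(1/3).
Substitute x_2 = (x_2/x_1)·x_1 into the budget: x_1* = m/(p_1 + p_2·(x_2/x_1)).
Numerically x_2/x_1 = 2.545822, so x_1* = 64/(11 + 2·2.545822) = 3.9772 and x_2* = 2.545822·3.9772 = 10.1253.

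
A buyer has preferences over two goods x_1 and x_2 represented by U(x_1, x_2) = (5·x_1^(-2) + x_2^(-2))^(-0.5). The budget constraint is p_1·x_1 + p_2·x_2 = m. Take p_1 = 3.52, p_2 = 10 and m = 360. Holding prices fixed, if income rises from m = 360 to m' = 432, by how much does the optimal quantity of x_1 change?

Δx_1* = 9.4128

MRS = MU_x_1/MU_x_2 = 5·(x_2/x_1)^(3). Set equal to p_1/p_2.
Hence x_2/x_1 = ((1/5)·p_1/p_2)^(1/(3)), i.e. raised to the 1/3 power.
Substitute x_2 = (x_2/x_1)·x_1 into the budget: x_1* = m/(p_1 + p_2·(x_2/x_1)).
Numerically x_2/x_1 = 0.412912, so x_1* = 360/(3.52 + 10·0.412912) = 47.0642.
At m' = 432: x_1* = 56.4771. Change: 56.4771 − 47.0642 = 9.4128.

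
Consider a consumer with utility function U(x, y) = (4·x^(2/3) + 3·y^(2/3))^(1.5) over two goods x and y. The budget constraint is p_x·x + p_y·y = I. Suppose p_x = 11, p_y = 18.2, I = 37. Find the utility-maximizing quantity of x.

x* = 2.9145

MU_x ∝ 4·x^(-1/3), MU_y ∝ 3·y^(-1/3), so MRS = (4/3)·(y/x)^(1/3) = p_x/p_y.
Solve for the ratio: y/x = [(3/4)·p_x/p_y]^(3).
With the ratio pinned down, the budget gives x* = I/(p_x + p_y·(y/x)) and y* = (y/x)·x*.
Numerically y/x = 0.093142, so x* = 37/(11 + 18.2·0.093142) = 2.9145.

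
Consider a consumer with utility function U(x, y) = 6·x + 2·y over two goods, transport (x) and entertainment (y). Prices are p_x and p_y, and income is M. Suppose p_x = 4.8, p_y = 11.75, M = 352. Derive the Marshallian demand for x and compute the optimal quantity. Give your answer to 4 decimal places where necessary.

x* = 73.3333

Linear utility — the consumer picks whichever good has higher MU/price: 6/4.8 = 1.25 vs 2/11.75 = 0.1702.
x gives more utility per dollar, so spend all income on x: x* = M/p_x, y* = 0.
Numerically: x* = 73.3333, y* = 0.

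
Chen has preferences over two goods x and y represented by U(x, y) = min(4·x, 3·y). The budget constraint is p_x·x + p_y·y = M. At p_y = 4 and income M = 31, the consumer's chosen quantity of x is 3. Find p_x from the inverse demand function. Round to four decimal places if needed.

Leontief preferences: the optimum is at the kink where x/3 = y/4, i.e. y = (4/3)·x.
Budget: p_x·x + p_y·(4/3)·x = M, so (3·p_x + 4·p_y)·x = 3·M.
Demand: x*(p_x,p_y,M) = 3·M/(3·p_x + 4·p_y), y* = 4·M/(3·p_x + 4·p_y).
Set x* = 3 in the demand function and solve for p_x: p_x = 5.

p_x = 5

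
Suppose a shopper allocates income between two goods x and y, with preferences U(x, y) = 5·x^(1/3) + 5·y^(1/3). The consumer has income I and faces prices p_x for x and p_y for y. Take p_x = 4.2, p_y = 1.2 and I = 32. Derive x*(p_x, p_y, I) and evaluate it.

MRS = MU_x/MU_y = (y/x)^(2/3). Set equal to p_x/p_y.
Solve for the ratio: y/x = [p_x/p_y]^(1.5).
Substitute y = (y/x)·x into the budget: x* = I/(p_x + p_y·(y/x)).
Numerically y/x = 6.5479, so x* = 32/(4.2 + 1.2·6.5479) = 2.654.

x* = 2.654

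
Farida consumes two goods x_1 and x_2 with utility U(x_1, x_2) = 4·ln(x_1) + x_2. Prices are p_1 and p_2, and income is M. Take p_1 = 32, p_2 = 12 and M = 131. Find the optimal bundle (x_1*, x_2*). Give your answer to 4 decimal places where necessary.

x_1* = 1.5, x_2* = 6.9167

MU_x_1 = 4/x_1, MU_x_2 = 1. Tangency: 4/x_1 = p_1/p_2.
So x_1*(p_1,p_2) = 4·p_2/p_1, independent of income; and x_2* = (M − 4·p_2)/p_2.
At the given prices: x_1* = 4·12/32 = 1.5, and x_2* = 6.9167.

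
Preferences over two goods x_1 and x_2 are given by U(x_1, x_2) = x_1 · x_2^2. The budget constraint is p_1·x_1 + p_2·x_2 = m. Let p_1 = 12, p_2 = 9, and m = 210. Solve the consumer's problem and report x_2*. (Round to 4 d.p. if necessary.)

Tangency: MRS = (1/2)·x_2/x_1 = p_1/p_2.
So p_2·x_2 = 2·p_1·x_1; combined with the budget, a share 1/3 of income goes to x_1.
Demand: x_1*(p_1,p_2,m) = 1/3·m/p_1 and x_2* = 2/3·m/p_2.
At p_1=12, p_2=9, m=210: x_2* = 2/3·210/9 = 15.5556.

x_2* = 15.5556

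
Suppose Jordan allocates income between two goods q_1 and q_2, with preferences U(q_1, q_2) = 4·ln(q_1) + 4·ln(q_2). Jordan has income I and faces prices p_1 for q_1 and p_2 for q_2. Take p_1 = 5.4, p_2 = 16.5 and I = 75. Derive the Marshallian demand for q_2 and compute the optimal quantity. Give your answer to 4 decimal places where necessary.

The MRS is q_2/q_1. Set MRS = p_1/p_2.
Rearranging, p_2·q_2 = p_1·q_1. Substituting into the budget gives p_1·q_1·(1 + 1) = I.
Demand: q_1*(p_1,p_2,I) = 0.5·I/p_1 and q_2* = 0.5·I/p_2.
At p_1=5.4, p_2=16.5, I=75: q_2* = 0.5·75/16.5 = 2.2727.

q_2* = 2.2727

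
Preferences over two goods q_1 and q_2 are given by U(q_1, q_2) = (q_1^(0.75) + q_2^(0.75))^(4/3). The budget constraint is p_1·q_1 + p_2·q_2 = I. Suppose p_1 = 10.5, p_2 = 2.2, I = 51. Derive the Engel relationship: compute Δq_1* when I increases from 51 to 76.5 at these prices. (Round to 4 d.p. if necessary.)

MRS = MU_q_1/MU_q_2 = (q_2/q_1)^(0.25). Set equal to p_1/p_2.
Hence q_2/q_1 = (p_1/p_2)^(1/(0.25)), i.e. raised to the 4 power.
Substitute q_2 = (q_2/q_1)·q_1 into the budget: q_1* = I/(p_1 + p_2·(q_2/q_1)).
Numerically q_2/q_1 = 518.879452, so q_1* = 51/(10.5 + 2.2·518.879452) = 0.0443.
At I' = 76.5: q_1* = 0.0664. Change: 0.0664 − 0.0443 = 0.0221.

Δq_1* = 0.0221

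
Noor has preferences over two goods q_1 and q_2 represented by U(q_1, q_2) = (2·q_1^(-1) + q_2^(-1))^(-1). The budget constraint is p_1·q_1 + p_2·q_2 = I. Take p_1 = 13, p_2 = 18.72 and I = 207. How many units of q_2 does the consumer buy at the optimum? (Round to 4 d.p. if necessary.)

MU_q_1 ∝ 2·q_1^(-2), MU_q_2 ∝ q_2^(-2), so MRS = 2·(q_2/q_1)^(2) = p_1/p_2.
Hence q_2/q_1 = ((1/2)·p_1/p_2)^(1/(2)), i.e. raised to the 0.5 power.
With the ratio pinned down, the budget gives q_1* = I/(p_1 + p_2·(q_2/q_1)) and q_2* = (q_2/q_1)·q_1*.
Numerically q_2/q_1 = 0.589256, so q_1* = 207/(13 + 18.72·0.589256) = 8.6139 and q_2* = 0.589256·8.6139 = 5.0758.

q_2* = 5.0758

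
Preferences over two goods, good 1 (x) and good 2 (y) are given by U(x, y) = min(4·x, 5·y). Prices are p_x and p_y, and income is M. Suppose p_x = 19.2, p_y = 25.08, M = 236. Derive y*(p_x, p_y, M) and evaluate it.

y* = 4.8085

Leontief preferences: the optimum is at the kink where x/5 = y/4, i.e. y = (4/5)·x.
Budget: p_x·x + p_y·(4/5)·x = M, so (5·p_x + 4·p_y)·x = 5·M.
Demand: x*(p_x,p_y,M) = 5·M/(5·p_x + 4·p_y), y* = 4·M/(5·p_x + 4·p_y).
Here 5·19.2 + 4·25.08 = 196.32, giving y* = 4.8085.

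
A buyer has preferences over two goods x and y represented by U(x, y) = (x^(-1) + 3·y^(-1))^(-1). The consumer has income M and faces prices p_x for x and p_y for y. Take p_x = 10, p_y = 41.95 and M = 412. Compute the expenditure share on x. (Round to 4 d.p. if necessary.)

With the ratio pinned down, the budget gives x* = M/(p_x + p_y·(y/x)) and y* = (y/x)·x*.
Numerically y/x = 0.845658, so x* = 412/(10 + 41.95·0.845658) = 9.0599 and y* = 0.845658·9.0599 = 7.6615.
Expenditure on x: 10·9.0599 = 90.5985; share = 0.2199.

share on x = 0.2199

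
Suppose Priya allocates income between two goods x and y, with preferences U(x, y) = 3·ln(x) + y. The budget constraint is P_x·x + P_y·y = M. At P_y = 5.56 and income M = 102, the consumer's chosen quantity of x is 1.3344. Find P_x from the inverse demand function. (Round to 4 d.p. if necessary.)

Set MRS = P_x/P_y: (3/x)/1 = P_x/P_y.
So x*(P_x,P_y) = 3·P_y/P_x, independent of income; and y* = (M − 3·P_y)/P_y.
Set x* = 1.3344 in the demand function and solve for P_x: P_x = 12.5.

P_x = 12.5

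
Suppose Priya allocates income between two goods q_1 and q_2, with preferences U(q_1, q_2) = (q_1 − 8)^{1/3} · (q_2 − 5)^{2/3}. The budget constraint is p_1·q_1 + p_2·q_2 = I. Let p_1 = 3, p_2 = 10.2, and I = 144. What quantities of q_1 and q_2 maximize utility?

q_1* = 15.6667, q_2* = 9.5098

Let q_1' = q_1−8, q_2' = q_2−5. MRS = (1/2)·q_2'/q_1' = p_1/p_2.
Substituting into the budget: q_1* = 8 + 1/3·(I − 8·p_1 − 5·p_2)/p_1, and q_2* = 5 + 2/3·(…)/p_2.
Discretionary income = 144 − 8·3 − 5·10.2 = 69; q_1* = 8 + 1/3·69/3 = 15.6667; q_2* = 5 + 2/3·69/10.2 = 9.5098.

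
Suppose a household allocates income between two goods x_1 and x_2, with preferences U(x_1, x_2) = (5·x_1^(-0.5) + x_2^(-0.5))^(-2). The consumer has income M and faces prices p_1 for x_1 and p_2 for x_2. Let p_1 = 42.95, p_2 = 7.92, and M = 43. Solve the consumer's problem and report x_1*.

MRS = MU_x_1/MU_x_2 = 5·(x_2/x_1)^(1.5). Set equal to p_1/p_2.
Hence x_2/x_1 = ((1/5)·p_1/p_2)^(1/(1.5)), i.e. raised to the 2/3 power.
Substitute x_2 = (x_2/x_1)·x_1 into the budget: x_1* = M/(p_1 + p_2·(x_2/x_1)).
Numerically x_2/x_1 = 1.055631, so x_1* = 43/(42.95 + 7.92·1.055631) = 0.838.

x_1* = 0.838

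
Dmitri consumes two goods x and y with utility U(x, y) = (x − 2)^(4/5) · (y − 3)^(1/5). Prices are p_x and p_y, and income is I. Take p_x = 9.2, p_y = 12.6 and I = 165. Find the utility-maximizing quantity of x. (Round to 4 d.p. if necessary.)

Substituting into the budget: x* = 2 + 0.8·(I − 2·p_x − 3·p_y)/p_x, and y* = 3 + 0.2·(…)/p_y.
Discretionary income = 165 − 2·9.2 − 3·12.6 = 108.8; x* = 2 + 0.8·108.8/9.2 = 11.4609.

x* = 11.4609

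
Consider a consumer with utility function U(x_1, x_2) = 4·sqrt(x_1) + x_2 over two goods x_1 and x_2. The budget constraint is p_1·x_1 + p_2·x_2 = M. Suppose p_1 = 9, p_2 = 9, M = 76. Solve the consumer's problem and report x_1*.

Set MRS = p_1/p_2: 2·x_1^(−1/2) = p_1/p_2.
Solve: √x_1 = 2·p_2/p_1, so x_1*(p_1,p_2) = (2·p_2/p_1)², and x_2* = (M − p_1·x_1*)/p_2.
Plugging in: x_1* = (2·9/9)² = 4.

x_1* = 4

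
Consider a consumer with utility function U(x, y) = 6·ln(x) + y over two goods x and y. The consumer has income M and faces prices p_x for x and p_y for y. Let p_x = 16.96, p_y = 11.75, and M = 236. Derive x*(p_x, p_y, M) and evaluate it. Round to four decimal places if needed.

x* = 4.1568

Set MRS = p_x/p_y: (6/x)/1 = p_x/p_y.
So x*(p_x,p_y) = 6·p_y/p_x, independent of income; and y* = (M − 6·p_y)/p_y.
At the given prices: x* = 6·11.75/16.96 = 4.1568.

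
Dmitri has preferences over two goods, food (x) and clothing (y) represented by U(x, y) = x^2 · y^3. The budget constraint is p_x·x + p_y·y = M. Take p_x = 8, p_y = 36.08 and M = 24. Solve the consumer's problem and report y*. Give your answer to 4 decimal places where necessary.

y* = 0.3991

Tangency: MRS = (2/3)·y/x = p_x/p_y.
Rearranging, p_y·y = (3/2)·p_x·x. Substituting into the budget gives p_x·x·(1 + (3/2)) = M.
Demand: x*(p_x,p_y,M) = 0.4·M/p_x and y* = 0.6·M/p_y.
At p_x=8, p_y=36.08, M=24: y* = 0.6·24/36.08 = 0.3991.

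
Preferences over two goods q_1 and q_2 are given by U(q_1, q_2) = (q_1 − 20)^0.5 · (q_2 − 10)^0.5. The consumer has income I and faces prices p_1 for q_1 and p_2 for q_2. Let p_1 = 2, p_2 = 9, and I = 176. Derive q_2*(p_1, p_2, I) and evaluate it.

q_2* = 12.5556

Let q_1' = q_1−20, q_2' = q_2−10. MRS = q_2'/q_1' = p_1/p_2.
Substituting into the budget: q_1* = 20 + 0.5·(I − 20·p_1 − 10·p_2)/p_1, and q_2* = 10 + 0.5·(…)/p_2.
Discretionary income = 176 − 20·2 − 10·9 = 46; q_2* = 10 + 0.5·46/9 = 12.5556.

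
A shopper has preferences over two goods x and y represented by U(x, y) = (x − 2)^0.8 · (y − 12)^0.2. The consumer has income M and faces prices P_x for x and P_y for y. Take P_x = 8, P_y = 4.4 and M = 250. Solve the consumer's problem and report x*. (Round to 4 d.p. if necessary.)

Let x' = x−2, y' = y−12. MRS = 4·y'/x' = P_x/P_y.
After buying the subsistence bundle (2, 12), a share 0.8 of the remaining income goes to x: x* = 2 + 0.8·(M − 2P_x − 12P_y)/P_x.
Discretionary income = 250 − 2·8 − 12·4.4 = 181.2; x* = 2 + 0.8·181.2/8 = 20.12.

x* = 20.12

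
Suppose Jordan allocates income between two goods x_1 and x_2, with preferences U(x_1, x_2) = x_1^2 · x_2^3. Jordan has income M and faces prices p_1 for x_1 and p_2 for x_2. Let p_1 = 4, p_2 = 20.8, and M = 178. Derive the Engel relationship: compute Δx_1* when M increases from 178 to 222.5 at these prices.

Tangency: MRS = (2/3)·x_2/x_1 = p_1/p_2.
So 2·p_2·x_2 = 3·p_1·x_1; combined with the budget, a share 0.4 of income goes to x_1.
Demand: x_1*(p_1,p_2,M) = 0.4·M/p_1 and x_2* = 0.6·M/p_2.
At p_1=4, p_2=20.8, M=178: x_1* = 0.4·178/4 = 17.8.
At M' = 222.5: x_1* = 22.25. Change: 22.25 − 17.8 = 4.45.

Δx_1* = 4.45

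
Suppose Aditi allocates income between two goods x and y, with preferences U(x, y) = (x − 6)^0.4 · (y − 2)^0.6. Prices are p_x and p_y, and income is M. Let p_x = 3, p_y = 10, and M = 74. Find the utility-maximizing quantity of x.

x* = 10.8

Let x' = x−6, y' = y−2. MRS = (2/3)·y'/x' = p_x/p_y.
Substituting into the budget: x* = 6 + 0.4·(M − 6·p_x − 2·p_y)/p_x, and y* = 2 + 0.6·(…)/p_y.
Discretionary income = 74 − 6·3 − 2·10 = 36; x* = 6 + 0.4·36/3 = 10.8.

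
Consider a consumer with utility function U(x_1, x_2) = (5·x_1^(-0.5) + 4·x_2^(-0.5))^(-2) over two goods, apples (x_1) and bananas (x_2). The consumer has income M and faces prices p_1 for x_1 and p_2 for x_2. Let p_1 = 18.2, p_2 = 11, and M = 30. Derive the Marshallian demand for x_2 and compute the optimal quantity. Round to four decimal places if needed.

From the CES first-order condition, (5/4)·(x_2/x_1)^(1.5) = p_1/p_2.
Hence x_2/x_1 = ((4/5)·p_1/p_2)^(1/(1.5)), i.e. raised to the 2/3 power.
Substitute x_2 = (x_2/x_1)·x_1 into the budget: x_1* = M/(p_1 + p_2·(x_2/x_1)).
Numerically x_2/x_1 = 1.205533, so x_1* = 30/(18.2 + 11·1.205533) = 0.9536 and x_2* = 1.205533·0.9536 = 1.1496.

x_2* = 1.1496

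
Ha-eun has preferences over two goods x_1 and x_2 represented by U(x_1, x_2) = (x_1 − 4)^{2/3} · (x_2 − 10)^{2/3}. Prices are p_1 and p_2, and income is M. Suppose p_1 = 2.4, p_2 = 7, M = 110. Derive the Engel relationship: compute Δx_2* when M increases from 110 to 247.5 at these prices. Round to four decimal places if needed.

Δx_2* = 9.8214

After buying the subsistence bundle (4, 10), a share 0.5 of the remaining income goes to x_1: x_1* = 4 + 0.5·(M − 4p_1 − 10p_2)/p_1.
Discretionary income = 110 − 4·2.4 − 10·7 = 30.4; x_2* = 10 + 0.5·30.4/7 = 12.1714.
At M' = 247.5: x_2* = 21.9929. Change: 21.9929 − 12.1714 = 9.8214.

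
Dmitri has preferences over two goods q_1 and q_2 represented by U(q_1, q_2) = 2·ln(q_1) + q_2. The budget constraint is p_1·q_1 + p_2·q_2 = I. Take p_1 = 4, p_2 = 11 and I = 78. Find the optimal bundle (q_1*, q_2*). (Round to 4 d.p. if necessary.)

q_1* = 5.5, q_2* = 5.0909

At the given prices: q_1* = 2·11/4 = 5.5, and q_2* = 5.0909.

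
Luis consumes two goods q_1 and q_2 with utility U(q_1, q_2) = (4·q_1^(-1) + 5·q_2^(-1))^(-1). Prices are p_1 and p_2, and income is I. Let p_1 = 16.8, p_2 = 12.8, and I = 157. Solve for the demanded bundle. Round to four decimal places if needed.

Substitute q_2 = (q_2/q_1)·q_1 into the budget: q_1* = I/(p_1 + p_2·(q_2/q_1)).
Numerically q_2/q_1 = 1.280869, so q_1* = 157/(16.8 + 12.8·1.280869) = 4.7296 and q_2* = 1.280869·4.7296 = 6.058.

q_1* = 4.7296, q_2* = 6.058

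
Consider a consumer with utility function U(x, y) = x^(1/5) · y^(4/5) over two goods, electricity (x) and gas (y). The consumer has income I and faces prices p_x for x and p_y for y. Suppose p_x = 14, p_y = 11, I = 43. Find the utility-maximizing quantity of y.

The MRS is (1/4)·y/x. Set MRS = p_x/p_y.
So 0.2·p_y·y = 0.8·p_x·x; combined with the budget, a share 0.2 of income goes to x.
Demand: x*(p_x,p_y,I) = 0.2·I/p_x and y* = 0.8·I/p_y.
At p_x=14, p_y=11, I=43: y* = 0.8·43/11 = 3.1273.

y* = 3.1273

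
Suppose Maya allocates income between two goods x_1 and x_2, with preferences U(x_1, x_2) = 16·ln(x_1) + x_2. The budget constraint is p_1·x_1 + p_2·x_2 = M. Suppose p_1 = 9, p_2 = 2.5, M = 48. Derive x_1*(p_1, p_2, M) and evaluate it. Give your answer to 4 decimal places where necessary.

Set MRS = p_1/p_2: (16/x_1)/1 = p_1/p_2.
So x_1*(p_1,p_2) = 16·p_2/p_1, independent of income; and x_2* = (M − 16·p_2)/p_2.
At the given prices: x_1* = 16·2.5/9 = 4.4444.

x_1* = 4.4444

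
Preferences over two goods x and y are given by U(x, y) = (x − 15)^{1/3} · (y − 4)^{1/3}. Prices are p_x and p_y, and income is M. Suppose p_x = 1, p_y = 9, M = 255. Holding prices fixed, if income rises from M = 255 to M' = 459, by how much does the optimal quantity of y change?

Δy* = 11.3333

Let x' = x−15, y' = y−4. MRS = y'/x' = p_x/p_y.
After buying the subsistence bundle (15, 4), a share 0.5 of the remaining income goes to x: x* = 15 + 0.5·(M − 15p_x − 4p_y)/p_x.
Discretionary income = 255 − 15·1 − 4·9 = 204; y* = 4 + 0.5·204/9 = 15.3333.
At M' = 459: y* = 26.6667. Change: 26.6667 − 15.3333 = 11.3333.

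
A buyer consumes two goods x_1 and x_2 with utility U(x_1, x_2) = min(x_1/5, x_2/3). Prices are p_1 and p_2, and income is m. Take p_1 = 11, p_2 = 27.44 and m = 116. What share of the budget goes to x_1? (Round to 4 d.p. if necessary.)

With perfect complements, no substitution: consume in ratio x_1:x_2 = 5:3.
Budget: p_1·x_1 + p_2·(3/5)·x_1 = m, so (5·p_1 + 3·p_2)·x_1 = 5·m.
Demand: x_1*(p_1,p_2,m) = 5·m/(5·p_1 + 3·p_2), x_2* = 3·m/(5·p_1 + 3·p_2).
Here 5·11 + 3·27.44 = 137.32, giving x_1* = 4.2237 and x_2* = 2.5342.
Expenditure on x_1: 11·4.2237 = 46.4608; share = 0.4005.

share on x_1 = 0.4005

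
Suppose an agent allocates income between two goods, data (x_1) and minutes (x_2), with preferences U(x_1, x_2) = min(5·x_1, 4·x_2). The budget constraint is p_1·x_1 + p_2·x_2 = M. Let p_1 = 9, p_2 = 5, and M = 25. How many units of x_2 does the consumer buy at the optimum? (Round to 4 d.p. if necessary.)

x_2* = 2.0492

Leontief preferences: the optimum is at the kink where x_1/4 = x_2/5, i.e. x_2 = (5/4)·x_1.
Budget: p_1·x_1 + p_2·(5/4)·x_1 = M, so (4·p_1 + 5·p_2)·x_1 = 4·M.
Demand: x_1*(p_1,p_2,M) = 4·M/(4·p_1 + 5·p_2), x_2* = 5·M/(4·p_1 + 5·p_2).
Here 4·9 + 5·5 = 61, giving x_2* = 2.0492.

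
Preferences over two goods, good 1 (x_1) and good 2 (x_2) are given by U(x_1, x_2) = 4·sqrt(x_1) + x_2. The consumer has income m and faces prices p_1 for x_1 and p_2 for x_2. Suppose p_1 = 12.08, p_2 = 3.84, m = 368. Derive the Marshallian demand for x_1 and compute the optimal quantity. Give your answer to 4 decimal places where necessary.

Utility is quasi-linear in x_2; the FOC for x_1 is 2/√x_1 = p_1/p_2.
Solve: √x_1 = 2·p_2/p_1, so x_1*(p_1,p_2) = (2·p_2/p_1)², and x_2* = (m − p_1·x_1*)/p_2.
Plugging in: x_1* = (2·3.84/12.08)² = 0.4042.

x_1* = 0.4042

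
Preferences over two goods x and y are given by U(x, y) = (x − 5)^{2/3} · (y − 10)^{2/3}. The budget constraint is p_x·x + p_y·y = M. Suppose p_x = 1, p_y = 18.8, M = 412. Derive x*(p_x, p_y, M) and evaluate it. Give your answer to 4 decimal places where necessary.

MRS = (y−10)/(x−5). Tangency with p_x/p_y gives y−10 = (p_x/p_y)·(x−5).
Substituting into the budget: x* = 5 + 0.5·(M − 5·p_x − 10·p_y)/p_x, and y* = 10 + 0.5·(…)/p_y.
Discretionary income = 412 − 5·1 − 10·18.8 = 219; x* = 5 + 0.5·219/1 = 114.5.

x* = 114.5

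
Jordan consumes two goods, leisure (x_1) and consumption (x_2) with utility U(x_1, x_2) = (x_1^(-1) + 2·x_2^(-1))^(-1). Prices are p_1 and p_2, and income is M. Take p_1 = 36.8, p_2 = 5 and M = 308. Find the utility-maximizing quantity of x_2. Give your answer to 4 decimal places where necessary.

x_2* = 21.1079

MRS = MU_x_1/MU_x_2 = (1/2)·(x_2/x_1)^(2). Set equal to p_1/p_2.
Solve for the ratio: x_2/x_1 = [2·p_1/p_2]^(0.5).
With the ratio pinned down, the budget gives x_1* = M/(p_1 + p_2·(x_2/x_1)) and x_2* = (x_2/x_1)·x_1*.
Numerically x_2/x_1 = 3.836665, so x_1* = 308/(36.8 + 5·3.836665) = 5.5016 and x_2* = 3.836665·5.5016 = 21.1079.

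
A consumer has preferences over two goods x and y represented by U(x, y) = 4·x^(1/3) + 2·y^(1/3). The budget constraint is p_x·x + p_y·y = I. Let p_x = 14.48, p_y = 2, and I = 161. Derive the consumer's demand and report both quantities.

MU_x ∝ 4·x^(-2/3), MU_y ∝ 2·y^(-2/3), so MRS = 2·(y/x)^(2/3) = p_x/p_y.
Hence y/x = ((1/2)·p_x/p_y)^(1/(2/3)), i.e. raised to the 1.5 power.
Substitute y = (y/x)·x into the budget: x* = I/(p_x + p_y·(y/x)).
Numerically y/x = 6.88752, so x* = 161/(14.48 + 2·6.88752) = 5.6981 and y* = 6.88752·5.6981 = 39.2458.

x* = 5.6981, y* = 39.2458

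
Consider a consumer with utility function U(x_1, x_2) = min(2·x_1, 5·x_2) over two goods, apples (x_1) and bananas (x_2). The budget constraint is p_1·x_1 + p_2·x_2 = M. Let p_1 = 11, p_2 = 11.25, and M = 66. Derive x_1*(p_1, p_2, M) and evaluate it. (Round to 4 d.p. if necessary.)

Leontief preferences: the optimum is at the kink where x_1/5 = x_2/2, i.e. x_2 = (2/5)·x_1.
Budget: p_1·x_1 + p_2·(2/5)·x_1 = M, so (5·p_1 + 2·p_2)·x_1 = 5·M.
Demand: x_1*(p_1,p_2,M) = 5·M/(5·p_1 + 2·p_2), x_2* = 2·M/(5·p_1 + 2·p_2).
Here 5·11 + 2·11.25 = 77.5, giving x_1* = 4.2581.

x_1* = 4.2581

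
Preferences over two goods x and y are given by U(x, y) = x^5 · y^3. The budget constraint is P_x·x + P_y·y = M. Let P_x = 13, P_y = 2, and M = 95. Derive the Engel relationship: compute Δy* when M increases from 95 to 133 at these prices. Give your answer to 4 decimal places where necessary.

Tangency: MRS = (5/3)·y/x = P_x/P_y.
So 5·P_y·y = 3·P_x·x; combined with the budget, a share 0.625 of income goes to x.
Demand: x*(P_x,P_y,M) = 0.625·M/P_x and y* = 0.375·M/P_y.
At P_x=13, P_y=2, M=95: y* = 0.375·95/2 = 17.8125.
At M' = 133: y* = 24.9375. Change: 24.9375 − 17.8125 = 7.125.

Δy* = 7.125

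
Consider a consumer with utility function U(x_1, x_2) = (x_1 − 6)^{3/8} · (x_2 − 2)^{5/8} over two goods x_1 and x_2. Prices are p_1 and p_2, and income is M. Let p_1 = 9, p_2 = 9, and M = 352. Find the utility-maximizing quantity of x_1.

MRS = (3/5)·(x_2−2)/(x_1−6). Tangency with p_1/p_2 gives x_2−2 = (5/3)·(p_1/p_2)·(x_1−6).
After buying the subsistence bundle (6, 2), a share 0.375 of the remaining income goes to x_1: x_1* = 6 + 0.375·(M − 6p_1 − 2p_2)/p_1.
Discretionary income = 352 − 6·9 − 2·9 = 280; x_1* = 6 + 0.375·280/9 = 17.6667.

x_1* = 17.6667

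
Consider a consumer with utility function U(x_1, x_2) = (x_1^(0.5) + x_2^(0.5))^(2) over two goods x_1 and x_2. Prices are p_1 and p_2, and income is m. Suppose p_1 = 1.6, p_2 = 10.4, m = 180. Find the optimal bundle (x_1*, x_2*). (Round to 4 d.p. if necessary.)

x_1* = 97.5, x_2* = 2.3077

Substitute x_2 = (x_2/x_1)·x_1 into the budget: x_1* = m/(p_1 + p_2·(x_2/x_1)).
Numerically x_2/x_1 = 0.023669, so x_1* = 180/(1.6 + 10.4·0.023669) = 97.5 and x_2* = 0.023669·97.5 = 2.3077.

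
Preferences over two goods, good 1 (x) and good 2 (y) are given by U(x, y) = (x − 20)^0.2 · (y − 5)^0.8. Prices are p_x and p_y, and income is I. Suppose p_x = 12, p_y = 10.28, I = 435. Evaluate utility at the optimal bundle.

V = 8.2111

This is Cobb-Douglas in (x−20, y−5): tangency gives 0.2·p_y·(y−5) = 0.8·p_x·(x−20).
After buying the subsistence bundle (20, 5), a share 0.2 of the remaining income goes to x: x* = 20 + 0.2·(I − 20p_x − 5p_y)/p_x.
Discretionary income = 435 − 20·12 − 5·10.28 = 143.6; x* = 20 + 0.2·143.6/12 = 22.3933; y* = 5 + 0.8·143.6/10.28 = 16.1751.
Utility at the optimum: U(22.3933, 16.1751) = 8.2111.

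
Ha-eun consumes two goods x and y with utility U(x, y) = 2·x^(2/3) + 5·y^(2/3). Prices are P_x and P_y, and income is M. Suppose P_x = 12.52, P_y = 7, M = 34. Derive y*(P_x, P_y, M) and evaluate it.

MRS = MU_x/MU_y = (2/5)·(y/x)^(1/3). Set equal to P_x/P_y.
Solve for the ratio: y/x = [(5/2)·P_x/P_y]^(3).
With the ratio pinned down, the budget gives x* = M/(P_x + P_y·(y/x)) and y* = (y/x)·x*.
Numerically y/x = 89.400283, so x* = 34/(12.52 + 7·89.400283) = 0.0533 and y* = 89.400283·0.0533 = 4.7619.

y* = 4.7619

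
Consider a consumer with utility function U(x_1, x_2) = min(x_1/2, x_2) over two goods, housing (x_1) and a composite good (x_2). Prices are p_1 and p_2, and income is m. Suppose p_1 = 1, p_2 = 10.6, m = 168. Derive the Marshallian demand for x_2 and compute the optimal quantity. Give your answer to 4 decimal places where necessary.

With perfect complements, no substitution: consume in ratio x_1:x_2 = 2:1.
Budget: p_1·x_1 + p_2·(1/2)·x_1 = m, so (2·p_1 + p_2)·x_1 = 2·m.
Demand: x_1*(p_1,p_2,m) = 2·m/(2·p_1 + p_2), x_2* = m/(2·p_1 + p_2).
Here 2·1 + 10.6 = 12.6, giving x_2* = 13.3333.

x_2* = 13.3333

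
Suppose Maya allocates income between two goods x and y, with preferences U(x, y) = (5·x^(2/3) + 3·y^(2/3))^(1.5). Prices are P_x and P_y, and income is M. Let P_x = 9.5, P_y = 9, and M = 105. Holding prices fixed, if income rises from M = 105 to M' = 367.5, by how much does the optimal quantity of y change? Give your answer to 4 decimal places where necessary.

From the CES first-order condition, (5/3)·(y/x)^(1/3) = P_x/P_y.
Solve for the ratio: y/x = [(3/5)·P_x/P_y]^(3).
With the ratio pinned down, the budget gives x* = M/(P_x + P_y·(y/x)) and y* = (y/x)·x*.
Numerically y/x = 0.254037, so x* = 105/(9.5 + 9·0.254037) = 8.9086 and y* = 0.254037·8.9086 = 2.2631.
At M' = 367.5: y* = 7.9209. Change: 7.9209 − 2.2631 = 5.6578.

Δy* = 5.6578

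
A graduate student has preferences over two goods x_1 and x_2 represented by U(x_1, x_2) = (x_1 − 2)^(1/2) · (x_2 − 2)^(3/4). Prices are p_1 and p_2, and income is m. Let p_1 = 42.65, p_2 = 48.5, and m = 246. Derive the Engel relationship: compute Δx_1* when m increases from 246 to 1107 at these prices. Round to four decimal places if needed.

Let x_1' = x_1−2, x_2' = x_2−2. MRS = (2/3)·x_2'/x_1' = p_1/p_2.
After buying the subsistence bundle (2, 2), a share 0.4 of the remaining income goes to x_1: x_1* = 2 + 0.4·(m − 2p_1 − 2p_2)/p_1.
Discretionary income = 246 − 2·42.65 − 2·48.5 = 63.7; x_1* = 2 + 0.4·63.7/42.65 = 2.5974.
At m' = 1107: x_1* = 10.6725. Change: 10.6725 − 2.5974 = 8.075.

Δx_1* = 8.075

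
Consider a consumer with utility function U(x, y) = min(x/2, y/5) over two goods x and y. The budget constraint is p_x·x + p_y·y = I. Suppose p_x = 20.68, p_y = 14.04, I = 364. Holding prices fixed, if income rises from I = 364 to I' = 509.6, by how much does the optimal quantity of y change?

Demand: x*(p_x,p_y,I) = 2·I/(2·p_x + 5·p_y), y* = 5·I/(2·p_x + 5·p_y).
Here 2·20.68 + 5·14.04 = 111.56, giving y* = 16.3141.
At I' = 509.6: y* = 22.8397. Change: 22.8397 − 16.3141 = 6.5256.

Δy* = 6.5256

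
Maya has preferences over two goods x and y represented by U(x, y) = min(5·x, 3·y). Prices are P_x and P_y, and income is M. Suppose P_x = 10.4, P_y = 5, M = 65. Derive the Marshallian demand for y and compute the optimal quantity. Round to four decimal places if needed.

y* = 5.7829

With perfect complements, no substitution: consume in ratio x:y = 3:5.
Budget: P_x·x + P_y·(5/3)·x = M, so (3·P_x + 5·P_y)·x = 3·M.
Demand: x*(P_x,P_y,M) = 3·M/(3·P_x + 5·P_y), y* = 5·M/(3·P_x + 5·P_y).
Here 3·10.4 + 5·5 = 56.2, giving y* = 5.7829.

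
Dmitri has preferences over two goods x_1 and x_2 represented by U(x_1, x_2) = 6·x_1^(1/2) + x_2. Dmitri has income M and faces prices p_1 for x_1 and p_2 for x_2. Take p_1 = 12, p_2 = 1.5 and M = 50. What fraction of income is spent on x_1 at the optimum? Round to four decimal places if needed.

MU_x_1 = 3/√x_1, MU_x_2 = 1. Tangency: 3/√x_1 = p_1/p_2.
Thus x_1* = (3·p_2/p_1)² — independent of M — with the rest of income spent on x_2.
Plugging in: x_1* = (3·1.5/12)² = 0.1406, x_2* = 32.2083.
Expenditure on x_1: 12·0.1406 = 1.6875; share = 0.0338.

share on x_1 = 0.0338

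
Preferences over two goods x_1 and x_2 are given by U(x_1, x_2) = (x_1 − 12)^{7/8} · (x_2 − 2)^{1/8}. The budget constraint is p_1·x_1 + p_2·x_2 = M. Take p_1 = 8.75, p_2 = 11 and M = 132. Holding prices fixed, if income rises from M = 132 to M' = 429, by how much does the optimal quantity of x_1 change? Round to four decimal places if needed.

Δx_1* = 29.7

MRS = 7·(x_2−2)/(x_1−12). Tangency with p_1/p_2 gives x_2−2 = (1/7)·(p_1/p_2)·(x_1−12).
Substituting into the budget: x_1* = 12 + 0.875·(M − 12·p_1 − 2·p_2)/p_1, and x_2* = 2 + 0.125·(…)/p_2.
Discretionary income = 132 − 12·8.75 − 2·11 = 5; x_1* = 12 + 0.875·5/8.75 = 12.5.
At M' = 429: x_1* = 42.2. Change: 42.2 − 12.5 = 29.7.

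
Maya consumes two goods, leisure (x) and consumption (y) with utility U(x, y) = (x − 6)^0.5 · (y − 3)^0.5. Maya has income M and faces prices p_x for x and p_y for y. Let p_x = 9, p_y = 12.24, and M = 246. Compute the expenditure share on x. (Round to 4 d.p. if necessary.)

share on x = 0.5351

After buying the subsistence bundle (6, 3), a share 0.5 of the remaining income goes to x: x* = 6 + 0.5·(M − 6p_x − 3p_y)/p_x.
Discretionary income = 246 − 6·9 − 3·12.24 = 155.28; x* = 6 + 0.5·155.28/9 = 14.6267; y* = 3 + 0.5·155.28/12.24 = 9.3431.
Expenditure on x: 9·14.6267 = 131.64; share = 0.5351.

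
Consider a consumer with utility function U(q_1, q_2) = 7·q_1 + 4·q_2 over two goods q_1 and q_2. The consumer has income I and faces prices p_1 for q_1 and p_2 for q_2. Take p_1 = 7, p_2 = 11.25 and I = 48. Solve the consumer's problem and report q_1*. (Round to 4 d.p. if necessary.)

Perfect substitutes: compare marginal utility per dollar. 7/p_1 vs 4/p_2 → 1 vs 0.3556.
q_1 gives more utility per dollar, so spend all income on q_1: q_1* = I/p_1, q_2* = 0.
Numerically: q_1* = 6.8571, q_2* = 0.

q_1* = 6.8571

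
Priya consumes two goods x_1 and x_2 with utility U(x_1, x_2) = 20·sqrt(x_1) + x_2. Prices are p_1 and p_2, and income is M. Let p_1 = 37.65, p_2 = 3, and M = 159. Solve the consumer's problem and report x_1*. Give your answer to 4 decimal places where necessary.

Utility is quasi-linear in x_2; the FOC for x_1 is 10/√x_1 = p_1/p_2.
Thus x_1* = (10·p_2/p_1)² — independent of M — with the rest of income spent on x_2.
Plugging in: x_1* = (10·3/37.65)² = 0.6349.

x_1* = 0.6349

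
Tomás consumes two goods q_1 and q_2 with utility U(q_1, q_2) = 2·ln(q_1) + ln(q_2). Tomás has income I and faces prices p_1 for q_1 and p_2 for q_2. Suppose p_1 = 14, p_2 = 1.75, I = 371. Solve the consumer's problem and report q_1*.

q_1* = 17.6667

Tangency: MRS = 2·q_2/q_1 = p_1/p_2.
Rearranging, p_2·q_2 = (1/2)·p_1·q_1. Substituting into the budget gives p_1·q_1·(1 + (1/2)) = I.
Demand: q_1*(p_1,p_2,I) = 2/3·I/p_1 and q_2* = 1/3·I/p_2.
At p_1=14, p_2=1.75, I=371: q_1* = 2/3·371/14 = 17.6667.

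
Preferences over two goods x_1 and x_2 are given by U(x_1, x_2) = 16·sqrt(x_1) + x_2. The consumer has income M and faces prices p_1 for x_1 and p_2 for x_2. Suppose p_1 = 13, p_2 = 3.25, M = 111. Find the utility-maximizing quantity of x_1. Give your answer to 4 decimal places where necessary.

Utility is quasi-linear in x_2; the FOC for x_1 is 8/√x_1 = p_1/p_2.
Solve: √x_1 = 8·p_2/p_1, so x_1*(p_1,p_2) = (8·p_2/p_1)², and x_2* = (M − p_1·x_1*)/p_2.
Plugging in: x_1* = (8·3.25/13)² = 4.

x_1* = 4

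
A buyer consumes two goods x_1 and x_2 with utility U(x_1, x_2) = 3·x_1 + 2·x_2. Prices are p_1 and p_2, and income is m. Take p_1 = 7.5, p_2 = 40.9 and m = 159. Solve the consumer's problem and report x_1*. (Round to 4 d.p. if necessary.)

x_1* = 21.2

Perfect substitutes: compare marginal utility per dollar. 3/p_1 vs 2/p_2 → 0.4 vs 0.0489.
x_1 gives more utility per dollar, so spend all income on x_1: x_1* = m/p_1, x_2* = 0.
Numerically: x_1* = 21.2, x_2* = 0.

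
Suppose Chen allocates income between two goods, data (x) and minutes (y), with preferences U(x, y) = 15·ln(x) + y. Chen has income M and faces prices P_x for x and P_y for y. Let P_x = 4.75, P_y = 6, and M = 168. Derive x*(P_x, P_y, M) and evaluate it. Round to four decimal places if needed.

x* = 18.9474

MU_x = 15/x, MU_y = 1. Tangency: 15/x = P_x/P_y.
So x*(P_x,P_y) = 15·P_y/P_x, independent of income; and y* = (M − 15·P_y)/P_y.
At the given prices: x* = 15·6/4.75 = 18.9474.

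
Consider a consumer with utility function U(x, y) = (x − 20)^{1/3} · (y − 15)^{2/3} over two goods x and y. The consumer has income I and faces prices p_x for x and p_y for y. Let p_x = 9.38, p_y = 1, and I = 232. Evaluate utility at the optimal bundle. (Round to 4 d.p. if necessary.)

V = 7.3764

MRS = (1/2)·(y−15)/(x−20). Tangency with p_x/p_y gives y−15 = 2·(p_x/p_y)·(x−20).
Substituting into the budget: x* = 20 + 1/3·(I − 20·p_x − 15·p_y)/p_x, and y* = 15 + 2/3·(…)/p_y.
Discretionary income = 232 − 20·9.38 − 15·1 = 29.4; x* = 20 + 1/3·29.4/9.38 = 21.0448; y* = 15 + 2/3·29.4/1 = 34.6.
Utility at the optimum: U(21.0448, 34.6) = 7.3764.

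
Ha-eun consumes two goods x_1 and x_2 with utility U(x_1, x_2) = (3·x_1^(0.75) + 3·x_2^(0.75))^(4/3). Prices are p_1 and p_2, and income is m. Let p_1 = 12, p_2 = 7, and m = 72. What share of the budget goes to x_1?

From the CES first-order condition, (x_2/x_1)^(0.25) = p_1/p_2.
Solve for the ratio: x_2/x_1 = [p_1/p_2]^(4).
With the ratio pinned down, the budget gives x_1* = m/(p_1 + p_2·(x_2/x_1)) and x_2* = (x_2/x_1)·x_1*.
Numerically x_2/x_1 = 8.636401, so x_1* = 72/(12 + 7·8.636401) = 0.9937 and x_2* = 8.636401·0.9937 = 8.5822.
Expenditure on x_1: 12·0.9937 = 11.9247; share = 0.1656.

share on x_1 = 0.1656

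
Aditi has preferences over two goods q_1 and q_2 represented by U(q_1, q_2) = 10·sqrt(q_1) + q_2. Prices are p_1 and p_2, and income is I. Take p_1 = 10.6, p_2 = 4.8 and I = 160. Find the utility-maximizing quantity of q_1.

q_1* = 5.1264

Set MRS = p_1/p_2: 5·q_1^(−1/2) = p_1/p_2.
Thus q_1* = (5·p_2/p_1)² — independent of I — with the rest of income spent on q_2.
Plugging in: q_1* = (5·4.8/10.6)² = 5.1264.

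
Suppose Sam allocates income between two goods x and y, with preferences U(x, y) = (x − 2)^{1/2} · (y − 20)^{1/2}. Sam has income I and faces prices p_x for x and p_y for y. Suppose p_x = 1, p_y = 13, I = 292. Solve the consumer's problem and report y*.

Let x' = x−2, y' = y−20. MRS = y'/x' = p_x/p_y.
Substituting into the budget: x* = 2 + 0.5·(I − 2·p_x − 20·p_y)/p_x, and y* = 20 + 0.5·(…)/p_y.
Discretionary income = 292 − 2·1 − 20·13 = 30; y* = 20 + 0.5·30/13 = 21.1538.

y* = 21.1538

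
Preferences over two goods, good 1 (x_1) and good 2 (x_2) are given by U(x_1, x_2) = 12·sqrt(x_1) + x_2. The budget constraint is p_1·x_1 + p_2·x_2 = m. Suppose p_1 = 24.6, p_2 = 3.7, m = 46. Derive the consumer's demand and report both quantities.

MU_x_1 = 6/√x_1, MU_x_2 = 1. Tangency: 6/√x_1 = p_1/p_2.
Thus x_1* = (6·p_2/p_1)² — independent of m — with the rest of income spent on x_2.
Plugging in: x_1* = (6·3.7/24.6)² = 0.8144, x_2* = 7.0178.

x_1* = 0.8144, x_2* = 7.0178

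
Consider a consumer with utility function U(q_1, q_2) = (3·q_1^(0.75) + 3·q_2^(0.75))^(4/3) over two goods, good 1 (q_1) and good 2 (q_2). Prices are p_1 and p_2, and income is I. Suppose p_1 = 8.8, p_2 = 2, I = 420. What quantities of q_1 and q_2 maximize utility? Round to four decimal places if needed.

q_1* = 0.5538, q_2* = 207.5634

Substitute q_2 = (q_2/q_1)·q_1 into the budget: q_1* = I/(p_1 + p_2·(q_2/q_1)).
Numerically q_2/q_1 = 374.8096, so q_1* = 420/(8.8 + 2·374.8096) = 0.5538 and q_2* = 374.8096·0.5538 = 207.5634.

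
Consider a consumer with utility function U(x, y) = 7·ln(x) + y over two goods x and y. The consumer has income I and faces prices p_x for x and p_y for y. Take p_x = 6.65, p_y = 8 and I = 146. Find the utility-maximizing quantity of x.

Set MRS = p_x/p_y: (7/x)/1 = p_x/p_y.
So x*(p_x,p_y) = 7·p_y/p_x, independent of income; and y* = (I − 7·p_y)/p_y.
At the given prices: x* = 7·8/6.65 = 8.4211.

x* = 8.4211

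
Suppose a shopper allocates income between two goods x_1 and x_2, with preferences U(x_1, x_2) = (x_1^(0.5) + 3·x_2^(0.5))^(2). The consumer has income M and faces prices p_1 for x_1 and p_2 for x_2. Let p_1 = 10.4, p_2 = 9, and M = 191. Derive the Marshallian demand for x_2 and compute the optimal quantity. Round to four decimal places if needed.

Numerically x_2/x_1 = 12.017778, so x_1* = 191/(10.4 + 9·12.017778) = 1.611 and x_2* = 12.017778·1.611 = 19.3606.

x_2* = 19.3606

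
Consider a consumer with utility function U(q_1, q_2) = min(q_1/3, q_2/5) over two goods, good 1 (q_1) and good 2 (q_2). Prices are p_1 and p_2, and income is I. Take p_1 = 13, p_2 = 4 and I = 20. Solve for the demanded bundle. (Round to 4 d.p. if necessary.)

With perfect complements, no substitution: consume in ratio q_1:q_2 = 3:5.
Budget: p_1·q_1 + p_2·(5/3)·q_1 = I, so (3·p_1 + 5·p_2)·q_1 = 3·I.
Demand: q_1*(p_1,p_2,I) = 3·I/(3·p_1 + 5·p_2), q_2* = 5·I/(3·p_1 + 5·p_2).
Here 3·13 + 5·4 = 59, giving q_1* = 1.0169 and q_2* = 1.6949.

q_1* = 1.0169, q_2* = 1.6949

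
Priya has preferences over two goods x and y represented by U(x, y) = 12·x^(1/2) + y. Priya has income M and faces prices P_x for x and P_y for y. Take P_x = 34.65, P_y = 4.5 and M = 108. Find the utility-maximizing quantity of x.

Solve: √x = 6·P_y/P_x, so x*(P_x,P_y) = (6·P_y/P_x)², and y* = (M − P_x·x*)/P_y.
Plugging in: x* = (6·4.5/34.65)² = 0.6072.

x* = 0.6072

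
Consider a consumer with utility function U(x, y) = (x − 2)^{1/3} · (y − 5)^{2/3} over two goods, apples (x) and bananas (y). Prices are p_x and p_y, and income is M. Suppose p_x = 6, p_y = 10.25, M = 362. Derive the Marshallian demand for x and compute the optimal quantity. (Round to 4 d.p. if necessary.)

Let x' = x−2, y' = y−5. MRS = (1/2)·y'/x' = p_x/p_y.
Substituting into the budget: x* = 2 + 1/3·(M − 2·p_x − 5·p_y)/p_x, and y* = 5 + 2/3·(…)/p_y.
Discretionary income = 362 − 2·6 − 5·10.25 = 298.75; x* = 2 + 1/3·298.75/6 = 18.5972.

x* = 18.5972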